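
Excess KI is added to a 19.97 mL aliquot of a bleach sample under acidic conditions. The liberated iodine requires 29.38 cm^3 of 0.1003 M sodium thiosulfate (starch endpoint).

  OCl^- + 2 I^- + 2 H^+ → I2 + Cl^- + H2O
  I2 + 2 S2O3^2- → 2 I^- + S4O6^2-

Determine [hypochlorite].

n(S2O3^2-) = 0.02938 × 0.1003 = 2.947 × 10^-3 mol
n(I2) = n(S2O3^2-)/2 = 1.473 × 10^-3 mol
n(OCl^-) in the aliquot = 1.473 × 10^-3 mol (1:1 ratio)
[OCl^-] = 1.473 × 10^-3 / 0.01997 = 0.07378 mol/L

0.07378 M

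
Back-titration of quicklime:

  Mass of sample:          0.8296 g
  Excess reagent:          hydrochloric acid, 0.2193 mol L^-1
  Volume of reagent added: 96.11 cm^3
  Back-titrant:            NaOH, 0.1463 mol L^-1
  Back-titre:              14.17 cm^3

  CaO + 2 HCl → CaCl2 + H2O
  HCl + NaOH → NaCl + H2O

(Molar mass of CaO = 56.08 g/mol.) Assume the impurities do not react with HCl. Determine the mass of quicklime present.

0.5329 g

n(HCl) added = 0.09611 × 0.2193 = 0.02108 mol
n(NaOH) used in back-titration = 0.01417 × 0.1463 = 2.073 × 10^-3 mol
n(HCl) left over = 2.073 × 10^-3 mol (1:1 ratio)
n(HCl) consumed by analyte = 0.02108 − 2.073 × 10^-3 = 0.01900 mol
From the 1:2 ratio, n(CaO) = 1/2 × 0.01900 = 9.502 × 10^-3 mol
mass of CaO = 9.502 × 10^-3 × 56.08 = 0.5329 g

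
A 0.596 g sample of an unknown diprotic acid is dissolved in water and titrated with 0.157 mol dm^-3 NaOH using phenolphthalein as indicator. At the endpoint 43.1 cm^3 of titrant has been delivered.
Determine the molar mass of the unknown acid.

176 g/mol

n(NaOH) = 0.0431 L × 0.157 mol/L = 6.77 × 10^-3 mol
From the 1:2 ratio, n(H2A) = 1/2 × 6.77 × 10^-3 = 3.38 × 10^-3 mol
M = m / n = 0.596 g / 3.38 × 10^-3 mol = 176 g/mol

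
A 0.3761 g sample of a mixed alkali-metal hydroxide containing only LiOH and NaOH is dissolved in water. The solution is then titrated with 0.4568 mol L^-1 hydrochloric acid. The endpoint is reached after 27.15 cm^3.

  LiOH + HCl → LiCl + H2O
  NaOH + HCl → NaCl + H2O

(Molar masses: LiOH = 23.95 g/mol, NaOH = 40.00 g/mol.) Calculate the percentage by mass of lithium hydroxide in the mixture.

n(HCl) = 0.02715 × 0.4568 = 0.01240 mol
Let x = n(LiOH), y = n(NaOH).
Titrant: 1x + 1y = 0.01240;  mass: 23.95x + 40.00y = 0.3761
Solving, x = 7.476 × 10^-3 mol, y = 4.926 × 10^-3 mol
mass of LiOH = 7.476 × 10^-3 × 23.95 = 0.1790 g
% LiOH = 0.1790 / 0.3761 × 100 = 47.61 %

47.61 %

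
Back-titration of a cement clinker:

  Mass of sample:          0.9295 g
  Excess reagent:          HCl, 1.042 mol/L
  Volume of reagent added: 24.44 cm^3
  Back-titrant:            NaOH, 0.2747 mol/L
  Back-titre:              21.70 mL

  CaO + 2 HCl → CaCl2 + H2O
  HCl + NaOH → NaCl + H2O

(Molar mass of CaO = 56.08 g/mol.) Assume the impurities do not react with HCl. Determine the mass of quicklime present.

n(HCl) added = 0.02444 × 1.042 = 0.02547 mol
n(NaOH) used in back-titration = 0.02170 × 0.2747 = 5.961 × 10^-3 mol
n(HCl) left over = 5.961 × 10^-3 mol (1:1 ratio)
n(HCl) consumed by analyte = 0.02547 − 5.961 × 10^-3 = 0.01951 mol
From the 1:2 ratio, n(CaO) = 1/2 × 0.01951 = 9.753 × 10^-3 mol
mass of CaO = 9.753 × 10^-3 × 56.08 = 0.5469 g

0.5469 g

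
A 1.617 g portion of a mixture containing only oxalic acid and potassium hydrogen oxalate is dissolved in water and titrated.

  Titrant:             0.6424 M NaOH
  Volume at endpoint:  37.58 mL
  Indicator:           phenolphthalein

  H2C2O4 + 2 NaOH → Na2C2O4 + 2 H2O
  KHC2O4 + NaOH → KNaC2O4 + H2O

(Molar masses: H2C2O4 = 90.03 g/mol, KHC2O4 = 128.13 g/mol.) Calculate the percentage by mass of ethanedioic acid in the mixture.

49.45 %

n(NaOH) = 0.03758 × 0.6424 = 0.02414 mol
Let x = n(H2C2O4), y = n(KHC2O4).
Titrant: 2x + 1y = 0.02414;  mass: 90.03x + 128.13y = 1.617
Solving, x = 8.881 × 10^-3 mol, y = 6.380 × 10^-3 mol
mass of H2C2O4 = 8.881 × 10^-3 × 90.03 = 0.7995 g
% H2C2O4 = 0.7995 / 1.617 × 100 = 49.45 %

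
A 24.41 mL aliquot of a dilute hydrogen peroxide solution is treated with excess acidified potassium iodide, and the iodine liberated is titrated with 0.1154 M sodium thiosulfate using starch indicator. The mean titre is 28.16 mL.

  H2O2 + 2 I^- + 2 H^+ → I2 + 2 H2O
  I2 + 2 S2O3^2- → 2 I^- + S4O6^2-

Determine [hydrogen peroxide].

0.06656 M

n(S2O3^2-) = 0.02816 × 0.1154 = 3.250 × 10^-3 mol
n(I2) = n(S2O3^2-)/2 = 1.625 × 10^-3 mol
n(H2O2) in the aliquot = 1.625 × 10^-3 mol (1:1 ratio)
[H2O2] = 1.625 × 10^-3 / 0.02441 = 0.06656 mol/L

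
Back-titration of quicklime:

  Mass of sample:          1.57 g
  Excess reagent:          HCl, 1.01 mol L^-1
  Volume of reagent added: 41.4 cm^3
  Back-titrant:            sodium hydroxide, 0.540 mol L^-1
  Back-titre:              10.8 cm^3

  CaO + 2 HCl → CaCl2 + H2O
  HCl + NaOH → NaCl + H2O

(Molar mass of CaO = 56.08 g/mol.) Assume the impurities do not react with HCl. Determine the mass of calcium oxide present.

n(HCl) added = 0.0414 × 1.01 = 0.0418 mol
n(NaOH) used in back-titration = 0.0108 × 0.540 = 5.83 × 10^-3 mol
n(HCl) left over = 5.83 × 10^-3 mol (1:1 ratio)
n(HCl) consumed by analyte = 0.0418 − 5.83 × 10^-3 = 0.0360 mol
From the 1:2 ratio, n(CaO) = 1/2 × 0.0360 = 0.0180 mol
mass of CaO = 0.0180 × 56.08 = 1.01 g

1.01 g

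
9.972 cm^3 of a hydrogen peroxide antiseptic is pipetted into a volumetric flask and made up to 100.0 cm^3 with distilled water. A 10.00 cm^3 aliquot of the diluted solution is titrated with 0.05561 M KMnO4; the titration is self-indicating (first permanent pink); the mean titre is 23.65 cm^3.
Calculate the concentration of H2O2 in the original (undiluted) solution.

3.297 M

2 MnO4^- + 5 H2O2 + 6 H^+ → 2 Mn^2+ + 5 O2 + 8 H2O
n(KMnO4) = 0.02365 × 0.05561 = 1.315 × 10^-3 mol
From the 5:2 ratio, n(H2O2) in the aliquot = 5/2 × 1.315 × 10^-3 = 3.288 × 10^-3 mol
[H2O2]_dilute = 3.288 × 10^-3 / 0.01000 = 0.3288 mol/L
Dilution factor = 100.0 / 9.972 = 10.03
[H2O2]_stock = 0.3288 × 10.03 = 3.297 mol/L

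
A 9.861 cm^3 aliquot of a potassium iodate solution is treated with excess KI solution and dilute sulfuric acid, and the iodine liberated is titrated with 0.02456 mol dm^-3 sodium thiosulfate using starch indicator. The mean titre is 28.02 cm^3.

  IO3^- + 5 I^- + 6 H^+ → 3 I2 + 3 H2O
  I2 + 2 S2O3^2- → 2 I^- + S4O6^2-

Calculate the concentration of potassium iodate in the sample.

0.01163 mol/L

n(S2O3^2-) = 0.02802 × 0.02456 = 6.882 × 10^-4 mol
n(I2) = n(S2O3^2-)/2 = 3.441 × 10^-4 mol
From the 1:3 ratio, n(IO3^-) in the aliquot = 1/3 × 3.441 × 10^-4 = 1.147 × 10^-4 mol
[IO3^-] = 1.147 × 10^-4 / 0.009861 = 0.01163 mol/L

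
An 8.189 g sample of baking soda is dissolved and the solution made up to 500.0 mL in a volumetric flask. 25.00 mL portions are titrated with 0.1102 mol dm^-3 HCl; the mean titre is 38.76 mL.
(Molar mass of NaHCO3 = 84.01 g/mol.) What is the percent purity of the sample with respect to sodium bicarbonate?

87.64 %

NaHCO3 + HCl → NaCl + H2O + CO2
n(HCl) per titration = 0.03876 × 0.1102 = 4.271 × 10^-3 mol
n(NaHCO3) in each aliquot = 4.271 × 10^-3 mol (1:1 ratio)
n(NaHCO3) in the whole flask = 4.271 × 10^-3 × 500.0/25.00 = 0.08543 mol
mass of NaHCO3 = 0.08543 × 84.01 = 7.177 g
% NaHCO3 = 7.177 / 8.189 × 100 = 87.64 %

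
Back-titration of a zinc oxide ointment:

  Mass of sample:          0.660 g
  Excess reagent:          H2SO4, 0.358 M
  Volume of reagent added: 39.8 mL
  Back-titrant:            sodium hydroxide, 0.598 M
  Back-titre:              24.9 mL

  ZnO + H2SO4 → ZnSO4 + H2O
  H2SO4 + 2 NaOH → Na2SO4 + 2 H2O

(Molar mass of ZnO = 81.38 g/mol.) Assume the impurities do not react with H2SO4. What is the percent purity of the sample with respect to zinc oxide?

n(H2SO4) added = 0.0398 × 0.358 = 0.0142 mol
n(NaOH) used in back-titration = 0.0249 × 0.598 = 0.0149 mol
From the 1:2 ratio, n(H2SO4) left over = 1/2 × 0.0149 = 7.45 × 10^-3 mol
n(H2SO4) consumed by analyte = 0.0142 − 7.45 × 10^-3 = 6.80 × 10^-3 mol
n(ZnO) = 6.80 × 10^-3 mol (1:1 ratio)
mass of ZnO = 6.80 × 10^-3 × 81.38 = 0.554 g
% ZnO = 0.554 / 0.660 × 100 = 83.9 %

83.9 %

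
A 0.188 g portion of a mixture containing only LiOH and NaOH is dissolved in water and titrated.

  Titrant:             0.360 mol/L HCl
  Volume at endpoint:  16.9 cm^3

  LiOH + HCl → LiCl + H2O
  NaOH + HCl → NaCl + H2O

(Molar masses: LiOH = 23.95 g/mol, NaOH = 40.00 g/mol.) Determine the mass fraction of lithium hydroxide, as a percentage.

n(HCl) = 0.0169 × 0.360 = 6.08 × 10^-3 mol
Let x = n(LiOH), y = n(NaOH).
Titrant: 1x + 1y = 6.08 × 10^-3;  mass: 23.95x + 40.00y = 0.188
Solving, x = 3.45 × 10^-3 mol, y = 2.63 × 10^-3 mol
mass of LiOH = 3.45 × 10^-3 × 23.95 = 0.0826 g
% LiOH = 0.0826 / 0.188 × 100 = 43.9 %

43.9 %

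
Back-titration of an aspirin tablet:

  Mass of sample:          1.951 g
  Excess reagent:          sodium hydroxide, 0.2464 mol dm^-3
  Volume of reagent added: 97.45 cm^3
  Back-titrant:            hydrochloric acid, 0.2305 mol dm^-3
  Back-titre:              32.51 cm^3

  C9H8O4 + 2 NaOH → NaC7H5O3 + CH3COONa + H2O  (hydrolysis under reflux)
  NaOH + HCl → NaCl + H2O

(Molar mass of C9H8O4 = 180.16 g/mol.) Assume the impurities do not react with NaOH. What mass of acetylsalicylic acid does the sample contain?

1.488 g

n(NaOH) added = 0.09745 × 0.2464 = 0.02401 mol
n(HCl) used in back-titration = 0.03251 × 0.2305 = 7.494 × 10^-3 mol
n(NaOH) left over = 7.494 × 10^-3 mol (1:1 ratio)
n(NaOH) consumed by analyte = 0.02401 − 7.494 × 10^-3 = 0.01652 mol
From the 1:2 ratio, n(C9H8O4) = 1/2 × 0.01652 = 8.259 × 10^-3 mol
mass of C9H8O4 = 8.259 × 10^-3 × 180.16 = 1.488 g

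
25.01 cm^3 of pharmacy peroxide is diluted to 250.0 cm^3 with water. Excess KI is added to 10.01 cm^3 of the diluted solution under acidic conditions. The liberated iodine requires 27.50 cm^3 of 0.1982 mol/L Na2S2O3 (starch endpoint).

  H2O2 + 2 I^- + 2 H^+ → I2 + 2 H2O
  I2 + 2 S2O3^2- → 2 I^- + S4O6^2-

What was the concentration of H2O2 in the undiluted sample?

2.721 mol/L

n(S2O3^2-) = 0.02750 × 0.1982 = 5.450 × 10^-3 mol
n(I2) = n(S2O3^2-)/2 = 2.725 × 10^-3 mol
n(H2O2) in the aliquot = 2.725 × 10^-3 mol (1:1 ratio)
[H2O2]_dilute = 2.725 × 10^-3 / 0.01001 = 0.2723 mol/L
[H2O2]_original = 0.2723 × 250.0/25.01 = 2.721 mol/L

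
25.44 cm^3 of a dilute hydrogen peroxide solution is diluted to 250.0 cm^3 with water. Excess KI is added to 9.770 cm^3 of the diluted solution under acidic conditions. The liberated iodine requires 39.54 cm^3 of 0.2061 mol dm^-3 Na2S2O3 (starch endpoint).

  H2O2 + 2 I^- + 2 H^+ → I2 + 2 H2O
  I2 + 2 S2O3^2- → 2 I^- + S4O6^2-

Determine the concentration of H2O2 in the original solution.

n(S2O3^2-) = 0.03954 × 0.2061 = 8.149 × 10^-3 mol
n(I2) = n(S2O3^2-)/2 = 4.075 × 10^-3 mol
n(H2O2) in the aliquot = 4.075 × 10^-3 mol (1:1 ratio)
[H2O2]_dilute = 4.075 × 10^-3 / 0.009770 = 0.4171 mol/L
[H2O2]_original = 0.4171 × 250.0/25.44 = 4.098 mol/L

4.098 mol/L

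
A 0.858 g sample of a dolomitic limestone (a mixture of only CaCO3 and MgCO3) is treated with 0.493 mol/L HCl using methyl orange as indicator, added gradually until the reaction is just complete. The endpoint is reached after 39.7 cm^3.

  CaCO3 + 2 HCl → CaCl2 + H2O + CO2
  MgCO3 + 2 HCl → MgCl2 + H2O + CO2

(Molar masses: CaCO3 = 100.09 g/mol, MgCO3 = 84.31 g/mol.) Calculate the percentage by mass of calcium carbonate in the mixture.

24.3 %

n(HCl) = 0.0397 × 0.493 = 0.0196 mol
Let x = n(CaCO3), y = n(MgCO3).
Titrant: 2x + 2y = 0.0196;  mass: 100.09x + 84.31y = 0.858
Solving, x = 2.09 × 10^-3 mol, y = 7.70 × 10^-3 mol
mass of CaCO3 = 2.09 × 10^-3 × 100.09 = 0.209 g
% CaCO3 = 0.209 / 0.858 × 100 = 24.3 %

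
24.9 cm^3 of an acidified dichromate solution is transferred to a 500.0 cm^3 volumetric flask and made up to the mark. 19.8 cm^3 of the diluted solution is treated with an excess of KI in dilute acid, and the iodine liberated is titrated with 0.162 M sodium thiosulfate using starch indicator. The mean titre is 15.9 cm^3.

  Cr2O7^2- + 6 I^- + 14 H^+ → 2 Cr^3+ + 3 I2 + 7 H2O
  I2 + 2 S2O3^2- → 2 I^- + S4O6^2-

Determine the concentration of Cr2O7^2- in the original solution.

0.435 M

n(S2O3^2-) = 0.0159 × 0.162 = 2.58 × 10^-3 mol
n(I2) = n(S2O3^2-)/2 = 1.29 × 10^-3 mol
From the 1:3 ratio, n(Cr2O7^2-) in the aliquot = 1/3 × 1.29 × 10^-3 = 4.29 × 10^-4 mol
[Cr2O7^2-]_dilute = 4.29 × 10^-4 / 0.0198 = 0.0217 mol/L
[Cr2O7^2-]_original = 0.0217 × 500.0/24.9 = 0.435 mol/L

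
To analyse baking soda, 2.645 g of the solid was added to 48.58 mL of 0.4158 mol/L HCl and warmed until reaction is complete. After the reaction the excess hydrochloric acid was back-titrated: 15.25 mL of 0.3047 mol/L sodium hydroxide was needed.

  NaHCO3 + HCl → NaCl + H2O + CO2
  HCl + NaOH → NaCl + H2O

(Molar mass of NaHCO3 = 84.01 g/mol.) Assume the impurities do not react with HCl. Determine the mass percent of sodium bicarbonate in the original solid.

49.40 %

n(HCl) added = 0.04858 × 0.4158 = 0.02020 mol
n(NaOH) used in back-titration = 0.01525 × 0.3047 = 4.647 × 10^-3 mol
n(HCl) left over = 4.647 × 10^-3 mol (1:1 ratio)
n(HCl) consumed by analyte = 0.02020 − 4.647 × 10^-3 = 0.01555 mol
n(NaHCO3) = 0.01555 mol (1:1 ratio)
mass of NaHCO3 = 0.01555 × 84.01 = 1.307 g
% NaHCO3 = 1.307 / 2.645 × 100 = 49.40 %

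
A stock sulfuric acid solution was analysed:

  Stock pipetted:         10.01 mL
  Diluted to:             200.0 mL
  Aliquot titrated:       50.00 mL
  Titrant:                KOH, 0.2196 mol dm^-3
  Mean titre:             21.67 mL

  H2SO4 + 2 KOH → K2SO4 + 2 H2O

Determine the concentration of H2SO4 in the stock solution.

0.9508 mol/L

n(KOH) = 0.02167 × 0.2196 = 4.759 × 10^-3 mol
From the 1:2 ratio, n(H2SO4) in the aliquot = 1/2 × 4.759 × 10^-3 = 2.379 × 10^-3 mol
[H2SO4]_dilute = 2.379 × 10^-3 / 0.05000 = 0.04759 mol/L
Dilution factor = 200.0 / 10.01 = 19.98
[H2SO4]_stock = 0.04759 × 19.98 = 0.9508 mol/L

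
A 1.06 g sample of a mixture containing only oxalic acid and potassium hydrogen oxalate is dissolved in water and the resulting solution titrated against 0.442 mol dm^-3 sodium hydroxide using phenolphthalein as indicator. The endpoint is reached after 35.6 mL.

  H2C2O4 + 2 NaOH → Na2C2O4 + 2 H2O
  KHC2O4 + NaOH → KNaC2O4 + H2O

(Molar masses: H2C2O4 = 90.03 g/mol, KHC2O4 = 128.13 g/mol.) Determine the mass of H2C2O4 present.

n(NaOH) = 0.0356 × 0.442 = 0.0157 mol
Let x = n(H2C2O4), y = n(KHC2O4).
Titrant: 2x + 1y = 0.0157;  mass: 90.03x + 128.13y = 1.06
Solving, x = 5.75 × 10^-3 mol, y = 4.23 × 10^-3 mol
mass of H2C2O4 = 5.75 × 10^-3 × 90.03 = 0.518 g

0.518 g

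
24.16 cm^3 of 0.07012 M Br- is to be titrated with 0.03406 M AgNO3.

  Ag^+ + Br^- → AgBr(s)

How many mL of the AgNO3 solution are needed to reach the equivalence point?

49.74 mL

n(Br-) = 0.02416 L × 0.07012 mol/L = 1.694 × 10^-3 mol
n(AgNO3) = 1.694 × 10^-3 mol (1:1 stoichiometry)
V(AgNO3) = 1.694 × 10^-3 mol / 0.03406 mol/L = 0.04974 L = 49.74 mL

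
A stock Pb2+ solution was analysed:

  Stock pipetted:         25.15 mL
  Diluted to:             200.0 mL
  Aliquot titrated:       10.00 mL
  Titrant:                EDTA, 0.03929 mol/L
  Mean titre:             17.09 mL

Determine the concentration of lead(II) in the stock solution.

0.5340 mol/L

Pb^2+ + EDTA^4- → [Pb(EDTA)]^2-
n(EDTA) = 0.01709 × 0.03929 = 6.715 × 10^-4 mol
n(Pb2+) in the aliquot = 6.715 × 10^-4 mol (1:1 ratio)
[Pb2+]_dilute = 6.715 × 10^-4 / 0.01000 = 0.06715 mol/L
Dilution factor = 200.0 / 25.15 = 7.952
[Pb2+]_stock = 0.06715 × 7.952 = 0.5340 mol/L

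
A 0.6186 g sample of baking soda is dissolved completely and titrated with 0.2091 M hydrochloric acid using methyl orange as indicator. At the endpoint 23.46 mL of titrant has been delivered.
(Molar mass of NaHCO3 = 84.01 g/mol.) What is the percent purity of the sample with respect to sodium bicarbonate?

66.62 %

NaHCO3 + HCl → NaCl + H2O + CO2
n(HCl) = 0.02346 L × 0.2091 mol/L = 4.905 × 10^-3 mol
n(NaHCO3) = 4.905 × 10^-3 mol (1:1 ratio)
mass of NaHCO3 = 4.905 × 10^-3 × 84.01 g/mol = 0.4121 g
% NaHCO3 = 0.4121 / 0.6186 × 100 = 66.62 %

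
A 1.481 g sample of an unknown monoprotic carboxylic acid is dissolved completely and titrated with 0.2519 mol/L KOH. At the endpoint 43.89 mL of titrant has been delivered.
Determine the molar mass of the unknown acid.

n(KOH) = 0.04389 L × 0.2519 mol/L = 0.01106 mol
n(HA) = 0.01106 mol (1:1 ratio)
M = m / n = 1.481 g / 0.01106 mol = 134.0 g/mol

134.0 g/mol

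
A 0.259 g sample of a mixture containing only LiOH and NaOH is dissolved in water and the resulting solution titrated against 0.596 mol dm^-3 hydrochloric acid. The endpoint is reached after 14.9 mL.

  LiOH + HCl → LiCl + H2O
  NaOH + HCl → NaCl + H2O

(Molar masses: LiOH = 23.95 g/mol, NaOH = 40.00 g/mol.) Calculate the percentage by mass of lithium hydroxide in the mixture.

n(HCl) = 0.0149 × 0.596 = 8.88 × 10^-3 mol
Let x = n(LiOH), y = n(NaOH).
Titrant: 1x + 1y = 8.88 × 10^-3;  mass: 23.95x + 40.00y = 0.259
Solving, x = 5.99 × 10^-3 mol, y = 2.89 × 10^-3 mol
mass of LiOH = 5.99 × 10^-3 × 23.95 = 0.144 g
% LiOH = 0.144 / 0.259 × 100 = 55.4 %

55.4 %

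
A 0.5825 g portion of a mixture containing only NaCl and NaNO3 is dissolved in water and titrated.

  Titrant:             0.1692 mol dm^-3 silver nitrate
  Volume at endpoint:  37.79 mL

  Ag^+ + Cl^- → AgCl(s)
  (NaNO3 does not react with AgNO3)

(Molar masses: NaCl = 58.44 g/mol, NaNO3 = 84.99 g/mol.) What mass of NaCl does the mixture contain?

n(AgNO3) = 0.03779 × 0.1692 = 6.394 × 10^-3 mol
Let x = n(NaCl), y = n(NaNO3).
Titrant: 1x = 6.394 × 10^-3;  mass: 58.44x + 84.99y = 0.5825
Solving, x = 6.394 × 10^-3 mol, y = 2.457 × 10^-3 mol
mass of NaCl = 6.394 × 10^-3 × 58.44 = 0.3737 g

0.3737 g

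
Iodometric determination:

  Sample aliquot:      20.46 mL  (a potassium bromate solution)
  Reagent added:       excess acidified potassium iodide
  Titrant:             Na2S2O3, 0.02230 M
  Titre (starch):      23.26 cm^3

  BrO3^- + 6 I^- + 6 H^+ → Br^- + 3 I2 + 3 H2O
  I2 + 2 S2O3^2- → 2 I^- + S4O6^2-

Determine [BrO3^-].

n(S2O3^2-) = 0.02326 × 0.02230 = 5.187 × 10^-4 mol
n(I2) = n(S2O3^2-)/2 = 2.593 × 10^-4 mol
From the 1:3 ratio, n(BrO3^-) in the aliquot = 1/3 × 2.593 × 10^-4 = 8.645 × 10^-5 mol
[BrO3^-] = 8.645 × 10^-5 / 0.02046 = 0.004225 mol/L

0.004225 M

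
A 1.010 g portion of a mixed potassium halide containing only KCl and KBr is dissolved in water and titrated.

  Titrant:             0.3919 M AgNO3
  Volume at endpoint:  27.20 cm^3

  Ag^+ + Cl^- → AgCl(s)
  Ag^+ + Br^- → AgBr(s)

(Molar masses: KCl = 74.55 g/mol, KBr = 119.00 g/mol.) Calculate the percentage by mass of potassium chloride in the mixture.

n(AgNO3) = 0.02720 × 0.3919 = 0.01066 mol
Let x = n(KCl), y = n(KBr).
Titrant: 1x + 1y = 0.01066;  mass: 74.55x + 119.00y = 1.010
Solving, x = 5.816 × 10^-3 mol, y = 4.844 × 10^-3 mol
mass of KCl = 5.816 × 10^-3 × 74.55 = 0.4336 g
% KCl = 0.4336 / 1.010 × 100 = 42.93 %

42.93 %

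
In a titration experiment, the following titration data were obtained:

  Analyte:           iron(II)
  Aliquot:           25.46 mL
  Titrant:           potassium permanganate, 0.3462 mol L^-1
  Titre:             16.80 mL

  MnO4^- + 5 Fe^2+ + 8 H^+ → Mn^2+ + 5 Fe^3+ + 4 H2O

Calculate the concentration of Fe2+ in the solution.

1.142 mol/L

n(KMnO4) = 0.01680 L × 0.3462 mol/L = 5.816 × 10^-3 mol
From the 5:1 mole ratio, n(Fe2+) = 5/1 × 5.816 × 10^-3 = 0.02908 mol
[Fe2+] = 0.02908 mol / 0.02546 L = 1.142 mol/L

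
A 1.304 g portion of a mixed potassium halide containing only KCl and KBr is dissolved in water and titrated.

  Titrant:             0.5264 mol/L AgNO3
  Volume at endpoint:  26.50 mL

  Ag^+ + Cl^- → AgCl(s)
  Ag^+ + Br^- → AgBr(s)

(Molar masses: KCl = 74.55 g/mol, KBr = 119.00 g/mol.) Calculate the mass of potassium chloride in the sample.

0.5971 g

n(AgNO3) = 0.02650 × 0.5264 = 0.01395 mol
Let x = n(KCl), y = n(KBr).
Titrant: 1x + 1y = 0.01395;  mass: 74.55x + 119.00y = 1.304
Solving, x = 8.009 × 10^-3 mol, y = 5.941 × 10^-3 mol
mass of KCl = 8.009 × 10^-3 × 74.55 = 0.5971 g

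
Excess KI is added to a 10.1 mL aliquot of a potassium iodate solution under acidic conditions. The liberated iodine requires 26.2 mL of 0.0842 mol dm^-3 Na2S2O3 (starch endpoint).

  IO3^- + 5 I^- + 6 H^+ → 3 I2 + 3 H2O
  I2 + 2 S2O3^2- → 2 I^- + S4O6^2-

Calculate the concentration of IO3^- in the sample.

0.0364 mol/L

n(S2O3^2-) = 0.0262 × 0.0842 = 2.21 × 10^-3 mol
n(I2) = n(S2O3^2-)/2 = 1.10 × 10^-3 mol
From the 1:3 ratio, n(IO3^-) in the aliquot = 1/3 × 1.10 × 10^-3 = 3.68 × 10^-4 mol
[IO3^-] = 3.68 × 10^-4 / 0.0101 = 0.0364 mol/L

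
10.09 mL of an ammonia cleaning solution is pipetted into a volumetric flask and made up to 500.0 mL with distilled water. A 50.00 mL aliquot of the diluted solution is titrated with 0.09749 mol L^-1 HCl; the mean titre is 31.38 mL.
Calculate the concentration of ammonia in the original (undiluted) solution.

3.032 mol/L

NH3 + HCl → NH4Cl
n(HCl) = 0.03138 × 0.09749 = 3.059 × 10^-3 mol
n(NH3) in the aliquot = 3.059 × 10^-3 mol (1:1 ratio)
[NH3]_dilute = 3.059 × 10^-3 / 0.05000 = 0.06118 mol/L
Dilution factor = 500.0 / 10.09 = 49.55
[NH3]_stock = 0.06118 × 49.55 = 3.032 mol/L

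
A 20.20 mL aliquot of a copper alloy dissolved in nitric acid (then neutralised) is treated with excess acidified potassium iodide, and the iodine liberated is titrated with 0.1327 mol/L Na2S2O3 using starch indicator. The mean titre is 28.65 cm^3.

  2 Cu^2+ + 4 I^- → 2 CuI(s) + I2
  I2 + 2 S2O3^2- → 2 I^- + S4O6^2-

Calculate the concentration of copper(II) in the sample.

0.1882 mol/L

n(S2O3^2-) = 0.02865 × 0.1327 = 3.802 × 10^-3 mol
n(I2) = n(S2O3^2-)/2 = 1.901 × 10^-3 mol
From the 2:1 ratio, n(Cu2+) in the aliquot = 2/1 × 1.901 × 10^-3 = 3.802 × 10^-3 mol
[Cu2+] = 3.802 × 10^-3 / 0.02020 = 0.1882 mol/L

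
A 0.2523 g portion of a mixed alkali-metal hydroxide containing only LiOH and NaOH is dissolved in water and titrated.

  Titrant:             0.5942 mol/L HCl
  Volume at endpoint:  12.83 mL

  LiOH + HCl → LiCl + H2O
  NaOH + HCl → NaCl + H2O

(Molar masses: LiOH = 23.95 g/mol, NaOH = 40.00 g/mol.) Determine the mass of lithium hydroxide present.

n(HCl) = 0.01283 × 0.5942 = 7.624 × 10^-3 mol
Let x = n(LiOH), y = n(NaOH).
Titrant: 1x + 1y = 7.624 × 10^-3;  mass: 23.95x + 40.00y = 0.2523
Solving, x = 3.280 × 10^-3 mol, y = 4.344 × 10^-3 mol
mass of LiOH = 3.280 × 10^-3 × 23.95 = 0.07856 g

0.07856 g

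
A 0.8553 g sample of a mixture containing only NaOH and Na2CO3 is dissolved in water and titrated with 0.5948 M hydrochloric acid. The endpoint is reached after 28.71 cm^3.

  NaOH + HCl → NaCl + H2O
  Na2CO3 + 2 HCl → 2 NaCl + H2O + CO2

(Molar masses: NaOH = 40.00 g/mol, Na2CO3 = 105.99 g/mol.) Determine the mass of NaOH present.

n(HCl) = 0.02871 × 0.5948 = 0.01708 mol
Let x = n(NaOH), y = n(Na2CO3).
Titrant: 1x + 2y = 0.01708;  mass: 40.00x + 105.99y = 0.8553
Solving, x = 3.823 × 10^-3 mol, y = 6.627 × 10^-3 mol
mass of NaOH = 3.823 × 10^-3 × 40.00 = 0.1529 g

0.1529 g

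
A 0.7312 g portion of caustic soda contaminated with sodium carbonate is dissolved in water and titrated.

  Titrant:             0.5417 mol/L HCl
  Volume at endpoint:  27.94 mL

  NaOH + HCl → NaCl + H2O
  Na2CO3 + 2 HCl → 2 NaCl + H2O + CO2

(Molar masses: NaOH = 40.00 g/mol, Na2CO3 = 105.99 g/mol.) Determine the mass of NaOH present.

n(HCl) = 0.02794 × 0.5417 = 0.01514 mol
Let x = n(NaOH), y = n(Na2CO3).
Titrant: 1x + 2y = 0.01514;  mass: 40.00x + 105.99y = 0.7312
Solving, x = 5.455 × 10^-3 mol, y = 4.840 × 10^-3 mol
mass of NaOH = 5.455 × 10^-3 × 40.00 = 0.2182 g

0.2182 g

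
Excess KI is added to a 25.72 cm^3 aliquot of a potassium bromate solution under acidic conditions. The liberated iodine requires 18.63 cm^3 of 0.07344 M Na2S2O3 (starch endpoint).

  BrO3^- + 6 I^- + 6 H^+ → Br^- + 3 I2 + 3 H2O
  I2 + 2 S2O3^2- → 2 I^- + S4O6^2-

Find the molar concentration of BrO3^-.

0.008866 M

n(S2O3^2-) = 0.01863 × 0.07344 = 1.368 × 10^-3 mol
n(I2) = n(S2O3^2-)/2 = 6.841 × 10^-4 mol
From the 1:3 ratio, n(BrO3^-) in the aliquot = 1/3 × 6.841 × 10^-4 = 2.280 × 10^-4 mol
[BrO3^-] = 2.280 × 10^-4 / 0.02572 = 0.008866 mol/L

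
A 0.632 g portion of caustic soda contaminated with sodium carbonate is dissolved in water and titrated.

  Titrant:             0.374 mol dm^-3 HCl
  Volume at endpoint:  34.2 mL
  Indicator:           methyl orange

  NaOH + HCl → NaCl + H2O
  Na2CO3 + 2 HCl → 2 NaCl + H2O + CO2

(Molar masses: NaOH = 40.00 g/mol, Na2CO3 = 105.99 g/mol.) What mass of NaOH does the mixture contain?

n(HCl) = 0.0342 × 0.374 = 0.0128 mol
Let x = n(NaOH), y = n(Na2CO3).
Titrant: 1x + 2y = 0.0128;  mass: 40.00x + 105.99y = 0.632
Solving, x = 3.53 × 10^-3 mol, y = 4.63 × 10^-3 mol
mass of NaOH = 3.53 × 10^-3 × 40.00 = 0.141 g

0.141 g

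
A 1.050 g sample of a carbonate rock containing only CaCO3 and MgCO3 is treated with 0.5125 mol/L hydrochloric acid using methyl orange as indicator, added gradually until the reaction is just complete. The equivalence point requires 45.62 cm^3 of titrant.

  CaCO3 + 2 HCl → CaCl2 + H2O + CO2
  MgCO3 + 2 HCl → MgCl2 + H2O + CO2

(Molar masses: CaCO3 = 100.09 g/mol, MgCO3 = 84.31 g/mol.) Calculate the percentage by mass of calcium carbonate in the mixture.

n(HCl) = 0.04562 × 0.5125 = 0.02338 mol
Let x = n(CaCO3), y = n(MgCO3).
Titrant: 2x + 2y = 0.02338;  mass: 100.09x + 84.31y = 1.050
Solving, x = 4.081 × 10^-3 mol, y = 7.609 × 10^-3 mol
mass of CaCO3 = 4.081 × 10^-3 × 100.09 = 0.4085 g
% CaCO3 = 0.4085 / 1.050 × 100 = 38.91 %

38.91 %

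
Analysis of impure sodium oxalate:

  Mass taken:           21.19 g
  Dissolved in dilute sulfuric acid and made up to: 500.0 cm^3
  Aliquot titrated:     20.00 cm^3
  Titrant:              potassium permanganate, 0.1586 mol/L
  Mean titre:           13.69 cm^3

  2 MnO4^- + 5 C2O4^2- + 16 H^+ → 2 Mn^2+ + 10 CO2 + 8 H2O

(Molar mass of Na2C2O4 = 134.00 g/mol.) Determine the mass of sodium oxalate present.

n(KMnO4) per titration = 0.01369 × 0.1586 = 2.171 × 10^-3 mol
From the 5:2 ratio, n(Na2C2O4) in each aliquot = 5/2 × 2.171 × 10^-3 = 5.428 × 10^-3 mol
n(Na2C2O4) in the whole flask = 5.428 × 10^-3 × 500.0/20.00 = 0.1357 mol
mass of Na2C2O4 = 0.1357 × 134.00 = 18.18 g

18.18 g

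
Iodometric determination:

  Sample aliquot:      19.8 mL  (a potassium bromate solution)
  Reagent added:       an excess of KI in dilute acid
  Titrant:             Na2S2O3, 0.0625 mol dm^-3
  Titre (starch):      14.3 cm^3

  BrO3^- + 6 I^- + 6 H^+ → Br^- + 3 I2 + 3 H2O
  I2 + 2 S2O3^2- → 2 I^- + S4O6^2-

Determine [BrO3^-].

0.00752 mol/L

n(S2O3^2-) = 0.0143 × 0.0625 = 8.94 × 10^-4 mol
n(I2) = n(S2O3^2-)/2 = 4.47 × 10^-4 mol
From the 1:3 ratio, n(BrO3^-) in the aliquot = 1/3 × 4.47 × 10^-4 = 1.49 × 10^-4 mol
[BrO3^-] = 1.49 × 10^-4 / 0.0198 = 0.00752 mol/L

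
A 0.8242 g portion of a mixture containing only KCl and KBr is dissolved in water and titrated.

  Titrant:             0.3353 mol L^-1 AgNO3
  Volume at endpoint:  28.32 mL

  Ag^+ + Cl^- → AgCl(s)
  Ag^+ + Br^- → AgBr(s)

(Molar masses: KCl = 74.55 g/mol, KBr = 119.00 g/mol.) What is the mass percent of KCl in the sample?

62.22 %

n(AgNO3) = 0.02832 × 0.3353 = 9.496 × 10^-3 mol
Let x = n(KCl), y = n(KBr).
Titrant: 1x + 1y = 9.496 × 10^-3;  mass: 74.55x + 119.00y = 0.8242
Solving, x = 6.879 × 10^-3 mol, y = 2.616 × 10^-3 mol
mass of KCl = 6.879 × 10^-3 × 74.55 = 0.5129 g
% KCl = 0.5129 / 0.8242 × 100 = 62.22 %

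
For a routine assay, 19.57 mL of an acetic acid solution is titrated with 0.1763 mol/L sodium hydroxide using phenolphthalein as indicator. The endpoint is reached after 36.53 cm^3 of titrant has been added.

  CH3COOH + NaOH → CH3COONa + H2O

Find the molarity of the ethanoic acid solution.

n(NaOH) = 0.03653 L × 0.1763 mol/L = 6.440 × 10^-3 mol
n(CH3COOH) = 6.440 × 10^-3 mol (1:1 mole ratio)
[CH3COOH] = 6.440 × 10^-3 mol / 0.01957 L = 0.3291 mol/L

0.3291 mol/L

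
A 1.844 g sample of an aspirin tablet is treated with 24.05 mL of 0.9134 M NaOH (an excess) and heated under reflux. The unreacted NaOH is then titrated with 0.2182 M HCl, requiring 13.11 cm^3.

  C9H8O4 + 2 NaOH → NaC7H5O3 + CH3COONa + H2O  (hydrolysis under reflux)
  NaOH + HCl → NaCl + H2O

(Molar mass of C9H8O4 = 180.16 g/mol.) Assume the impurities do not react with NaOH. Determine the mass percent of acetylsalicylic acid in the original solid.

93.34 %

n(NaOH) added = 0.02405 × 0.9134 = 0.02197 mol
n(HCl) used in back-titration = 0.01311 × 0.2182 = 2.861 × 10^-3 mol
n(NaOH) left over = 2.861 × 10^-3 mol (1:1 ratio)
n(NaOH) consumed by analyte = 0.02197 − 2.861 × 10^-3 = 0.01911 mol
From the 1:2 ratio, n(C9H8O4) = 1/2 × 0.01911 = 9.553 × 10^-3 mol
mass of C9H8O4 = 9.553 × 10^-3 × 180.16 = 1.721 g
% C9H8O4 = 1.721 / 1.844 × 100 = 93.34 %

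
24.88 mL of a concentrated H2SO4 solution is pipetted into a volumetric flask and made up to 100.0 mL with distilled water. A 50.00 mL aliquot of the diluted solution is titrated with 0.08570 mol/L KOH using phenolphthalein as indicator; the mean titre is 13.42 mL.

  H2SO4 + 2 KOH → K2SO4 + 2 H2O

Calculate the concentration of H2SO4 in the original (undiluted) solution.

n(KOH) = 0.01342 × 0.08570 = 1.150 × 10^-3 mol
From the 1:2 ratio, n(H2SO4) in the aliquot = 1/2 × 1.150 × 10^-3 = 5.750 × 10^-4 mol
[H2SO4]_dilute = 5.750 × 10^-4 / 0.05000 = 0.01150 mol/L
Dilution factor = 100.0 / 24.88 = 4.019
[H2SO4]_stock = 0.01150 × 4.019 = 0.04623 mol/L

0.04623 mol/L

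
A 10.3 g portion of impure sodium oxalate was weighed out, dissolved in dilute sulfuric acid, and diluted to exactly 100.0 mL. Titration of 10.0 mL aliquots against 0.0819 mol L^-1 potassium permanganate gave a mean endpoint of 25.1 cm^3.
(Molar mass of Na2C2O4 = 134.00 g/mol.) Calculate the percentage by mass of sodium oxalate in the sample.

2 MnO4^- + 5 C2O4^2- + 16 H^+ → 2 Mn^2+ + 10 CO2 + 8 H2O
n(KMnO4) per titration = 0.0251 × 0.0819 = 2.06 × 10^-3 mol
From the 5:2 ratio, n(Na2C2O4) in each aliquot = 5/2 × 2.06 × 10^-3 = 5.14 × 10^-3 mol
n(Na2C2O4) in the whole flask = 5.14 × 10^-3 × 100.0/10.0 = 0.0514 mol
mass of Na2C2O4 = 0.0514 × 134.00 = 6.89 g
% Na2C2O4 = 6.89 / 10.3 × 100 = 66.9 %

66.9 %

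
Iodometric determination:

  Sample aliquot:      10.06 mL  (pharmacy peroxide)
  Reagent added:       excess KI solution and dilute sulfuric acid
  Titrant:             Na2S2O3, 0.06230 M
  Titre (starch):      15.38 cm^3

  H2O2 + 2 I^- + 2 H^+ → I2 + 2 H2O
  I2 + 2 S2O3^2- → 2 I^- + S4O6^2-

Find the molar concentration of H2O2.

0.04762 M

n(S2O3^2-) = 0.01538 × 0.06230 = 9.582 × 10^-4 mol
n(I2) = n(S2O3^2-)/2 = 4.791 × 10^-4 mol
n(H2O2) in the aliquot = 4.791 × 10^-4 mol (1:1 ratio)
[H2O2] = 4.791 × 10^-4 / 0.01006 = 0.04762 mol/L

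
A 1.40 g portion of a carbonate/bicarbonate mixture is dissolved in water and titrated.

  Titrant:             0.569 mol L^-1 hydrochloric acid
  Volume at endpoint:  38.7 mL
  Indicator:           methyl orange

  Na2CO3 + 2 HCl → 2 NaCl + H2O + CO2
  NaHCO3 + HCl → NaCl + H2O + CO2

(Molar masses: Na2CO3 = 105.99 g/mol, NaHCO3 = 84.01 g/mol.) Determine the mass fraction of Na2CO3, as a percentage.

n(HCl) = 0.0387 × 0.569 = 0.0220 mol
Let x = n(Na2CO3), y = n(NaHCO3).
Titrant: 2x + 1y = 0.0220;  mass: 105.99x + 84.01y = 1.40
Solving, x = 7.25 × 10^-3 mol, y = 7.51 × 10^-3 mol
mass of Na2CO3 = 7.25 × 10^-3 × 105.99 = 0.769 g
% Na2CO3 = 0.769 / 1.40 × 100 = 54.9 %

54.9 %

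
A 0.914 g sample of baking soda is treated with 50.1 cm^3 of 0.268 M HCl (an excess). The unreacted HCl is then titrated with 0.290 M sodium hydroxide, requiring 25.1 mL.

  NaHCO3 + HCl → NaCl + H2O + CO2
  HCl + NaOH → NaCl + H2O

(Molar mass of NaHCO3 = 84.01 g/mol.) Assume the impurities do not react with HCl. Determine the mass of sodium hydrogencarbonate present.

n(HCl) added = 0.0501 × 0.268 = 0.0134 mol
n(NaOH) used in back-titration = 0.0251 × 0.290 = 7.28 × 10^-3 mol
n(HCl) left over = 7.28 × 10^-3 mol (1:1 ratio)
n(HCl) consumed by analyte = 0.0134 − 7.28 × 10^-3 = 6.15 × 10^-3 mol
n(NaHCO3) = 6.15 × 10^-3 mol (1:1 ratio)
mass of NaHCO3 = 6.15 × 10^-3 × 84.01 = 0.516 g

0.516 g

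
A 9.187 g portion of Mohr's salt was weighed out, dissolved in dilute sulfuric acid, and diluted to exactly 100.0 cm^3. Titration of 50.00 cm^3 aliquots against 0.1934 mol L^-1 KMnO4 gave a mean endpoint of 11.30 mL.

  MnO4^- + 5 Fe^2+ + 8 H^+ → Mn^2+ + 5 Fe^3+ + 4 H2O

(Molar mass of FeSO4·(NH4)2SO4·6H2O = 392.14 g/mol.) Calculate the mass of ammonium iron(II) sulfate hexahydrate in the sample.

8.570 g

n(KMnO4) per titration = 0.01130 × 0.1934 = 2.185 × 10^-3 mol
From the 5:1 ratio, n(FeSO4·(NH4)2SO4·6H2O) in each aliquot = 5/1 × 2.185 × 10^-3 = 0.01093 mol
n(FeSO4·(NH4)2SO4·6H2O) in the whole flask = 0.01093 × 100.0/50.00 = 0.02185 mol
mass of FeSO4·(NH4)2SO4·6H2O = 0.02185 × 392.14 = 8.570 g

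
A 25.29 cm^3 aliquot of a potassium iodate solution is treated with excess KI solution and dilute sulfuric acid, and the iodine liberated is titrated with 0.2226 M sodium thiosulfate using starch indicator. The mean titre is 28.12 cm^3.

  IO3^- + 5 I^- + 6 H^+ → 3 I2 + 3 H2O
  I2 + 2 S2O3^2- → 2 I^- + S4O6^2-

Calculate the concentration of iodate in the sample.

0.04125 M

n(S2O3^2-) = 0.02812 × 0.2226 = 6.260 × 10^-3 mol
n(I2) = n(S2O3^2-)/2 = 3.130 × 10^-3 mol
From the 1:3 ratio, n(IO3^-) in the aliquot = 1/3 × 3.130 × 10^-3 = 1.043 × 10^-3 mol
[IO3^-] = 1.043 × 10^-3 / 0.02529 = 0.04125 mol/L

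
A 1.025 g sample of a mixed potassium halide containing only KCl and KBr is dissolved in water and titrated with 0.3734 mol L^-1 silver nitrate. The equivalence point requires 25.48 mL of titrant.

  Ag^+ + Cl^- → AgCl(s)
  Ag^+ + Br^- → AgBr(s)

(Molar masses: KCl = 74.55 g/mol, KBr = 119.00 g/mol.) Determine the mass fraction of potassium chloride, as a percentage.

n(AgNO3) = 0.02548 × 0.3734 = 9.514 × 10^-3 mol
Let x = n(KCl), y = n(KBr).
Titrant: 1x + 1y = 9.514 × 10^-3;  mass: 74.55x + 119.00y = 1.025
Solving, x = 2.412 × 10^-3 mol, y = 7.103 × 10^-3 mol
mass of KCl = 2.412 × 10^-3 × 74.55 = 0.1798 g
% KCl = 0.1798 / 1.025 × 100 = 17.54 %

17.54 %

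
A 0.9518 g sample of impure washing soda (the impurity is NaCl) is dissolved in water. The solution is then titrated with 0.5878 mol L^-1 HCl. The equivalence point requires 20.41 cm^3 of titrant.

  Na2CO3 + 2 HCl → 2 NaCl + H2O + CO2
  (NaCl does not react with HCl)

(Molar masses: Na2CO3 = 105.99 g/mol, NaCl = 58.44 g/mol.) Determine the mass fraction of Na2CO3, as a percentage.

66.80 %

n(HCl) = 0.02041 × 0.5878 = 0.01200 mol
Let x = n(Na2CO3), y = n(NaCl).
Titrant: 2x = 0.01200;  mass: 105.99x + 58.44y = 0.9518
Solving, x = 5.998 × 10^-3 mol, y = 5.408 × 10^-3 mol
mass of Na2CO3 = 5.998 × 10^-3 × 105.99 = 0.6358 g
% Na2CO3 = 0.6358 / 0.9518 × 100 = 66.80 %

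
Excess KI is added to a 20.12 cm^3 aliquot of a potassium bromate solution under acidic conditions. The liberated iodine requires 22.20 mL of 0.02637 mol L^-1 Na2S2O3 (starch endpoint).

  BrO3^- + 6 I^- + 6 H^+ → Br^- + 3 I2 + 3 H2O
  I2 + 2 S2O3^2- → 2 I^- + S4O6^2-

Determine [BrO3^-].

n(S2O3^2-) = 0.02220 × 0.02637 = 5.854 × 10^-4 mol
n(I2) = n(S2O3^2-)/2 = 2.927 × 10^-4 mol
From the 1:3 ratio, n(BrO3^-) in the aliquot = 1/3 × 2.927 × 10^-4 = 9.757 × 10^-5 mol
[BrO3^-] = 9.757 × 10^-5 / 0.02012 = 0.004849 mol/L

0.004849 mol/L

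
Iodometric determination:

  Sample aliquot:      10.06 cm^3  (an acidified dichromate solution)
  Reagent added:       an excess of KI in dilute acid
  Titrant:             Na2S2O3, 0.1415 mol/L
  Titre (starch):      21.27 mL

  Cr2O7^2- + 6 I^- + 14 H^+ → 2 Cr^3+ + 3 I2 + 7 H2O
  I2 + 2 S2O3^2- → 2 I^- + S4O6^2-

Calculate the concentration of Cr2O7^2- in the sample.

n(S2O3^2-) = 0.02127 × 0.1415 = 3.010 × 10^-3 mol
n(I2) = n(S2O3^2-)/2 = 1.505 × 10^-3 mol
From the 1:3 ratio, n(Cr2O7^2-) in the aliquot = 1/3 × 1.505 × 10^-3 = 5.016 × 10^-4 mol
[Cr2O7^2-] = 5.016 × 10^-4 / 0.01006 = 0.04986 mol/L

0.04986 mol/L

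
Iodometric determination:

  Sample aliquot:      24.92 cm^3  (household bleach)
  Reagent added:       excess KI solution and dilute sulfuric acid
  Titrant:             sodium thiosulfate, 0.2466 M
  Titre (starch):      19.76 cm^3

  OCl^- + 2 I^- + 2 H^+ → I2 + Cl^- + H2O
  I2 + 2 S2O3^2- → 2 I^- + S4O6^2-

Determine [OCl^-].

n(S2O3^2-) = 0.01976 × 0.2466 = 4.873 × 10^-3 mol
n(I2) = n(S2O3^2-)/2 = 2.436 × 10^-3 mol
n(OCl^-) in the aliquot = 2.436 × 10^-3 mol (1:1 ratio)
[OCl^-] = 2.436 × 10^-3 / 0.02492 = 0.09777 mol/L

0.09777 M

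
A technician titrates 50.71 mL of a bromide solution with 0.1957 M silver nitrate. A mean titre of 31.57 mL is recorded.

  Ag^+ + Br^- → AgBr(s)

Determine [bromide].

n(AgNO3) = 0.03157 L × 0.1957 mol/L = 6.178 × 10^-3 mol
n(Br-) = 6.178 × 10^-3 mol (1:1 mole ratio)
[Br-] = 6.178 × 10^-3 mol / 0.05071 L = 0.1218 mol/L

0.1218 M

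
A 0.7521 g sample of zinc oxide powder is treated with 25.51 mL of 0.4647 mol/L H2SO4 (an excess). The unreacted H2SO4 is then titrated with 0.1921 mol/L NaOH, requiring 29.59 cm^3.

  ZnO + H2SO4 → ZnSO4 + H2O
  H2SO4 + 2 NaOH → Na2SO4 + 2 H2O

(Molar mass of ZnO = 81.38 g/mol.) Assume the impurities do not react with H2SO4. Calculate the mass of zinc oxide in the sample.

0.7334 g

n(H2SO4) added = 0.02551 × 0.4647 = 0.01185 mol
n(NaOH) used in back-titration = 0.02959 × 0.1921 = 5.684 × 10^-3 mol
From the 1:2 ratio, n(H2SO4) left over = 1/2 × 5.684 × 10^-3 = 2.842 × 10^-3 mol
n(H2SO4) consumed by analyte = 0.01185 − 2.842 × 10^-3 = 9.012 × 10^-3 mol
n(ZnO) = 9.012 × 10^-3 mol (1:1 ratio)
mass of ZnO = 9.012 × 10^-3 × 81.38 = 0.7334 g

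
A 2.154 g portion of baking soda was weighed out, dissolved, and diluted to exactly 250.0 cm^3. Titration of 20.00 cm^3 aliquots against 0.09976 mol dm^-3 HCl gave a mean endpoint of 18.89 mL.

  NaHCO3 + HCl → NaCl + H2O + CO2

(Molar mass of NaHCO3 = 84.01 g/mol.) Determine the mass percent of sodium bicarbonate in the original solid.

n(HCl) per titration = 0.01889 × 0.09976 = 1.884 × 10^-3 mol
n(NaHCO3) in each aliquot = 1.884 × 10^-3 mol (1:1 ratio)
n(NaHCO3) in the whole flask = 1.884 × 10^-3 × 250.0/20.00 = 0.02356 mol
mass of NaHCO3 = 0.02356 × 84.01 = 1.979 g
% NaHCO3 = 1.979 / 2.154 × 100 = 91.87 %

91.87 %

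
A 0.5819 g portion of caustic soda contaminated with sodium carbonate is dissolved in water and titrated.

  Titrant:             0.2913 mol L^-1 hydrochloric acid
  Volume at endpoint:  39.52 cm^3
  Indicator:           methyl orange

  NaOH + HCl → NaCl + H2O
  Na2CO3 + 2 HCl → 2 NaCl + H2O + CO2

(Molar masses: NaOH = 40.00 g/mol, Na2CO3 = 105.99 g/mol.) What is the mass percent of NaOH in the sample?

n(HCl) = 0.03952 × 0.2913 = 0.01151 mol
Let x = n(NaOH), y = n(Na2CO3).
Titrant: 1x + 2y = 0.01151;  mass: 40.00x + 105.99y = 0.5819
Solving, x = 2.169 × 10^-3 mol, y = 4.672 × 10^-3 mol
mass of NaOH = 2.169 × 10^-3 × 40.00 = 0.08676 g
% NaOH = 0.08676 / 0.5819 × 100 = 14.91 %

14.91 %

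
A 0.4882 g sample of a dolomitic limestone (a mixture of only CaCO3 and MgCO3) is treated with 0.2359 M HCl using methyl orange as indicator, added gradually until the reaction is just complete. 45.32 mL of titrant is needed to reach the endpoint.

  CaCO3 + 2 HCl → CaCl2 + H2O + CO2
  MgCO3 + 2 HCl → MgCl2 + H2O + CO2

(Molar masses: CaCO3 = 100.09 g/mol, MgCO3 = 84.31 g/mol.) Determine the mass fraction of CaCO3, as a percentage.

n(HCl) = 0.04532 × 0.2359 = 0.01069 mol
Let x = n(CaCO3), y = n(MgCO3).
Titrant: 2x + 2y = 0.01069;  mass: 100.09x + 84.31y = 0.4882
Solving, x = 2.378 × 10^-3 mol, y = 2.968 × 10^-3 mol
mass of CaCO3 = 2.378 × 10^-3 × 100.09 = 0.2380 g
% CaCO3 = 0.2380 / 0.4882 × 100 = 48.75 %

48.75 %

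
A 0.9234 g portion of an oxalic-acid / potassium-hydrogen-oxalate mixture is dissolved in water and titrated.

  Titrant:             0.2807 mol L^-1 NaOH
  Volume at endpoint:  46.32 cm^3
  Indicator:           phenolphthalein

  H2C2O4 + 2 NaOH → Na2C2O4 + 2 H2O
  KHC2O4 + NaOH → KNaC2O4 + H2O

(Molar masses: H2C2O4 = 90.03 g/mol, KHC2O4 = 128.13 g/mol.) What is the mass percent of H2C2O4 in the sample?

43.55 %

n(NaOH) = 0.04632 × 0.2807 = 0.01300 mol
Let x = n(H2C2O4), y = n(KHC2O4).
Titrant: 2x + 1y = 0.01300;  mass: 90.03x + 128.13y = 0.9234
Solving, x = 4.467 × 10^-3 mol, y = 4.068 × 10^-3 mol
mass of H2C2O4 = 4.467 × 10^-3 × 90.03 = 0.4022 g
% H2C2O4 = 0.4022 / 0.9234 × 100 = 43.55 %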